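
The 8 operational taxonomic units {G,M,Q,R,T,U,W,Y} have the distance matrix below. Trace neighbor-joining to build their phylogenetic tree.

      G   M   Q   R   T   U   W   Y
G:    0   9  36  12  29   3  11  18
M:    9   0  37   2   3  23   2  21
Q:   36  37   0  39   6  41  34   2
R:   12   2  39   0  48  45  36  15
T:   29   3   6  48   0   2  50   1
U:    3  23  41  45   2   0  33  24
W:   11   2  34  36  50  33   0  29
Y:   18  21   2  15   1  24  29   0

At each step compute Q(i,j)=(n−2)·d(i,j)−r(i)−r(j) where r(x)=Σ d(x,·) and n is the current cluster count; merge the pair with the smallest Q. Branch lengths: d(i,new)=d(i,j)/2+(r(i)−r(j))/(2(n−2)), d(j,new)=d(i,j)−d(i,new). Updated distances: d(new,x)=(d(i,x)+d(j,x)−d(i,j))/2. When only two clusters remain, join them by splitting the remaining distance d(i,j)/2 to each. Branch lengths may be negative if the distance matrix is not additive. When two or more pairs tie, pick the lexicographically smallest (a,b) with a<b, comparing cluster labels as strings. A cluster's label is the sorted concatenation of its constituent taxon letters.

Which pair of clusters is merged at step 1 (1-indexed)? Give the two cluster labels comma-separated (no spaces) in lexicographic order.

iteration 1: select Q,T (d=6, Q=-298); attach at lengths (23/3, -5/3); label the merged cluster QT
  updated: d(G,QT)=59/2, d(M,QT)=17, d(QT,R)=81/2, d(QT,U)=37/2, d(QT,W)=39, d(QT,Y)=-3/2
iteration 2: select QT,Y (d=-3/2, Q=-256); attach at lengths (3, -9/2); label the merged cluster QTY
  updated: d(G,QTY)=49/2, d(M,QTY)=79/4, d(QTY,R)=57/2, d(QTY,U)=22, d(QTY,W)=139/4
iteration 3: select G,U (d=3, Q=-347/2); attach at lengths (-109/16, 157/16); label the merged cluster GU
  updated: d(GU,M)=29/2, d(GU,QTY)=87/4, d(GU,R)=27, d(GU,W)=41/2
iteration 4: select M,R (d=2, Q=-503/4); attach at lengths (-197/24, 245/24); label the merged cluster MR
  updated: d(GU,MR)=79/4, d(MR,QTY)=185/8, d(MR,W)=18
iteration 5: select GU,QTY (d=87/4, Q=-785/8); attach at lengths (207/32, 489/32); label the merged cluster GQTUY
  updated: d(GQTUY,MR)=169/16, d(GQTUY,W)=67/4
iteration 6: select GQTUY,MR (d=169/16, Q=-725/16); attach at lengths (149/32, 189/32); label the merged cluster GMQRTUY
  updated: d(GMQRTUY,W)=387/32
iteration 7: select GMQRTUY,W (d=387/32); attach at lengths (387/64, 387/64); label the merged cluster GMQRTUWY
final tree: ((((G:-109/16,U:157/16):207/32,((Q:23/3,T:-5/3):3,Y:-9/2):489/32):149/32,(M:-197/24,R:245/24):189/32):387/64,W:387/64)
total length: 1725/32

Q,T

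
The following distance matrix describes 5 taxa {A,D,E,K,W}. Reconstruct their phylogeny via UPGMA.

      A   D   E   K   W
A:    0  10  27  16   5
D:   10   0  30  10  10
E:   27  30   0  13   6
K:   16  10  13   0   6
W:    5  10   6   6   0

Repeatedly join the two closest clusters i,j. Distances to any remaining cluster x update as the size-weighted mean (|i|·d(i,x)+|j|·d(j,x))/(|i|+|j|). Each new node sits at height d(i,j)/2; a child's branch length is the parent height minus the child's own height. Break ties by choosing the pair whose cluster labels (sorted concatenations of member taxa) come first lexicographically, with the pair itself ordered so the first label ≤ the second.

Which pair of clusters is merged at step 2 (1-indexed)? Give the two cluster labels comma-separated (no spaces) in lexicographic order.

AW,D

iteration 1: select A,W (d=5); attach at lengths (5/2, 5/2); label the merged cluster AW
  updated: d(AW,D)=10, d(AW,E)=33/2, d(AW,K)=11
iteration 2: select AW,D (d=10); attach at lengths (5/2, 5); label the merged cluster ADW
  updated: d(ADW,E)=21, d(ADW,K)=32/3
iteration 3: select ADW,K (d=32/3); attach at lengths (1/3, 16/3); label the merged cluster ADKW
  updated: d(ADKW,E)=19
iteration 4: select ADKW,E (d=19); attach at lengths (25/6, 19/2); label the merged cluster ADEKW
final tree: ((((A:5/2,W:5/2):5/2,D:5):1/3,K:16/3):25/6,E:19/2)
total length: 191/6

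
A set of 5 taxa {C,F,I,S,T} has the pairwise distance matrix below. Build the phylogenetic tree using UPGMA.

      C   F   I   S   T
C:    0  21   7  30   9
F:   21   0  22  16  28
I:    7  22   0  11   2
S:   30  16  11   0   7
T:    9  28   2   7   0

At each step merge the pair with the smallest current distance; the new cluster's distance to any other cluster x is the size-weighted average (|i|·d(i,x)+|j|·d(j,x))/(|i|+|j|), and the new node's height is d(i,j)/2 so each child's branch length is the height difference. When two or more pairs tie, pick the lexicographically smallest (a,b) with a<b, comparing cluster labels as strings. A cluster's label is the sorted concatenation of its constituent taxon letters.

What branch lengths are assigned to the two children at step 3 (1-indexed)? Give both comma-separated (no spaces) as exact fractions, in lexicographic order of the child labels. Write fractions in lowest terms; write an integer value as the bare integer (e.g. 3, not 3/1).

4,8

step 1: merge (I,T) at d=2; branch lengths I→1, T→1; new cluster IT
  updated: d(C,IT)=8, d(F,IT)=25, d(IT,S)=9
step 2: merge (C,IT) at d=8; branch lengths C→4, IT→3; new cluster CIT
  updated: d(CIT,F)=71/3, d(CIT,S)=16
step 3: merge (CIT,S) at d=16; branch lengths CIT→4, S→8; new cluster CIST
  updated: d(CIST,F)=87/4
step 4: merge (CIST,F) at d=87/4; branch lengths CIST→23/8, F→87/8; new cluster CFIST
final tree: (((C:4,(I:1,T:1):3):4,S:8):23/8,F:87/8)
total length: 139/4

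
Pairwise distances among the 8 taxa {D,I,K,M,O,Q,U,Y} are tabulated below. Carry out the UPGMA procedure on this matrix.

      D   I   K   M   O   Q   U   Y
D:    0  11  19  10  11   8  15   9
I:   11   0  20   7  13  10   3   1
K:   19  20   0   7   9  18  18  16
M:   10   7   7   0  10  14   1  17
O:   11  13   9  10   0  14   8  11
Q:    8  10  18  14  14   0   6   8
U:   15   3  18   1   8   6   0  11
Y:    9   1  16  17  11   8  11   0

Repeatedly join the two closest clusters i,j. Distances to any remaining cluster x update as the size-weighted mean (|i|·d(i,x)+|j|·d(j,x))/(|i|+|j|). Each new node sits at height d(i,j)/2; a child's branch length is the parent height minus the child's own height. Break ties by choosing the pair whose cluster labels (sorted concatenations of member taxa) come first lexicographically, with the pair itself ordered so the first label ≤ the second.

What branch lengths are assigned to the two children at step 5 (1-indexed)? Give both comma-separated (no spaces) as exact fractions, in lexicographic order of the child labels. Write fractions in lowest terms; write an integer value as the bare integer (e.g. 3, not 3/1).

3/4,17/4

step 1: merge (I,Y) at d=1; branch lengths I→1/2, Y→1/2; new cluster IY
  updated: d(D,IY)=10, d(IY,K)=18, d(IY,M)=12, d(IY,O)=12, d(IY,Q)=9, d(IY,U)=7
step 2: merge (M,U) at d=1; branch lengths M→1/2, U→1/2; new cluster MU
  updated: d(D,MU)=25/2, d(IY,MU)=19/2, d(K,MU)=25/2, d(MU,O)=9, d(MU,Q)=10
step 3: merge (D,Q) at d=8; branch lengths D→4, Q→4; new cluster DQ
  updated: d(DQ,IY)=19/2, d(DQ,K)=37/2, d(DQ,MU)=45/4, d(DQ,O)=25/2
step 4: merge (K,O) at d=9; branch lengths K→9/2, O→9/2; new cluster KO
  updated: d(DQ,KO)=31/2, d(IY,KO)=15, d(KO,MU)=43/4
step 5: merge (DQ,IY) at d=19/2; branch lengths DQ→3/4, IY→17/4; new cluster DIQY
  updated: d(DIQY,KO)=61/4, d(DIQY,MU)=83/8
step 6: merge (DIQY,MU) at d=83/8; branch lengths DIQY→7/16, MU→75/16; new cluster DIMQUY
  updated: d(DIMQUY,KO)=55/4
step 7: merge (DIMQUY,KO) at d=55/4; branch lengths DIMQUY→27/16, KO→19/8; new cluster DIKMOQUY
final tree: ((((D:4,Q:4):3/4,(I:1/2,Y:1/2):17/4):7/16,(M:1/2,U:1/2):75/16):27/16,(K:9/2,O:9/2):19/8)
total length: 531/16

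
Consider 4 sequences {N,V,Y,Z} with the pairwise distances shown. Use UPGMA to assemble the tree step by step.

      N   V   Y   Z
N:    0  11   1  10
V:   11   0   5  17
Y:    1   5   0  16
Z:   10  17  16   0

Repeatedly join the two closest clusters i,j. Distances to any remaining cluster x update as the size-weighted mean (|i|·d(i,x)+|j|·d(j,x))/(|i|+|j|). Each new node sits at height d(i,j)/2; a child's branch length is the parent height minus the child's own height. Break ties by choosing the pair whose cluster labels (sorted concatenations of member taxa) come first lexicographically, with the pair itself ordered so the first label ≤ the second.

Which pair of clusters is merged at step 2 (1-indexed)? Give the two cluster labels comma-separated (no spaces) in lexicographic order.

NY,V

1. join N+Y (d=1) ⇒ NY; edges |N|=1/2, |Y|=1/2
  updated: d(NY,V)=8, d(NY,Z)=13
2. join NY+V (d=8) ⇒ NVY; edges |NY|=7/2, |V|=4
  updated: d(NVY,Z)=43/3
3. join NVY+Z (d=43/3) ⇒ NVYZ; edges |NVY|=19/6, |Z|=43/6
final tree: (((N:1/2,Y:1/2):7/2,V:4):19/6,Z:43/6)
total length: 113/6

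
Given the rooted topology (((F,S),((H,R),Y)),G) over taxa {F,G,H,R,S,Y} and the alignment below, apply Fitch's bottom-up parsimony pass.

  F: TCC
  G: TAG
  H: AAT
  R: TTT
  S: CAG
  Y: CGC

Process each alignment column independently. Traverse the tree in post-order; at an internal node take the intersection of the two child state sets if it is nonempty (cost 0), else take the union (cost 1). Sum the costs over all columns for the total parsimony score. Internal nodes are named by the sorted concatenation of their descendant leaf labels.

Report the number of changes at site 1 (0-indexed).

site 0, node FS: F={T} ∪ S={C} → {C,T} (+1)
site 0, node HR: H={A} ∪ R={T} → {A,T} (+1)
site 0, node HRY: HR={A,T} ∪ Y={C} → {A,C,T} (+1)
site 0, node FHRSY: FS={C,T} ∩ HRY={A,C,T} → {C,T} (+0)
site 0, node FGHRSY: FHRSY={C,T} ∩ G={T} → {T} (+0)
site 1, node FS: F={C} ∪ S={A} → {A,C} (+1)
site 1, node HR: H={A} ∪ R={T} → {A,T} (+1)
site 1, node HRY: HR={A,T} ∪ Y={G} → {A,G,T} (+1)
site 1, node FHRSY: FS={A,C} ∩ HRY={A,G,T} → {A} (+0)
site 1, node FGHRSY: FHRSY={A} ∩ G={A} → {A} (+0)
site 2, node FS: F={C} ∪ S={G} → {C,G} (+1)
site 2, node HR: H={T} ∩ R={T} → {T} (+0)
site 2, node HRY: HR={T} ∪ Y={C} → {C,T} (+1)
site 2, node FHRSY: FS={C,G} ∩ HRY={C,T} → {C} (+0)
site 2, node FGHRSY: FHRSY={C} ∪ G={G} → {C,G} (+1)
per-site changes: [3, 3, 3]; total = 9

3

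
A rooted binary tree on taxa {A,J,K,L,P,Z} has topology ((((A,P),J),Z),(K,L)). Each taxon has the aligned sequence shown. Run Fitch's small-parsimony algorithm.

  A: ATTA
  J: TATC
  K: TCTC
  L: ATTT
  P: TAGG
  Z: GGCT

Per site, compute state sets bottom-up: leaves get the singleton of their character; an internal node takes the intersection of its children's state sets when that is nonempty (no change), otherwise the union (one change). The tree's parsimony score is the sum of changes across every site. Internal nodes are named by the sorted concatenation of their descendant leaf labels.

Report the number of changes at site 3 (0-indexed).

site 0, node AP: A={A} ∪ P={T} → {A,T} (+1)
site 0, node AJP: AP={A,T} ∩ J={T} → {T} (+0)
site 0, node AJPZ: AJP={T} ∪ Z={G} → {G,T} (+1)
site 0, node KL: K={T} ∪ L={A} → {A,T} (+1)
site 0, node AJKLPZ: AJPZ={G,T} ∩ KL={A,T} → {T} (+0)
site 1, node AP: A={T} ∪ P={A} → {A,T} (+1)
site 1, node AJP: AP={A,T} ∩ J={A} → {A} (+0)
site 1, node AJPZ: AJP={A} ∪ Z={G} → {A,G} (+1)
site 1, node KL: K={C} ∪ L={T} → {C,T} (+1)
site 1, node AJKLPZ: AJPZ={A,G} ∪ KL={C,T} → {A,C,G,T} (+1)
site 2, node AP: A={T} ∪ P={G} → {G,T} (+1)
site 2, node AJP: AP={G,T} ∩ J={T} → {T} (+0)
site 2, node AJPZ: AJP={T} ∪ Z={C} → {C,T} (+1)
site 2, node KL: K={T} ∩ L={T} → {T} (+0)
site 2, node AJKLPZ: AJPZ={C,T} ∩ KL={T} → {T} (+0)
site 3, node AP: A={A} ∪ P={G} → {A,G} (+1)
site 3, node AJP: AP={A,G} ∪ J={C} → {A,C,G} (+1)
site 3, node AJPZ: AJP={A,C,G} ∪ Z={T} → {A,C,G,T} (+1)
site 3, node KL: K={C} ∪ L={T} → {C,T} (+1)
site 3, node AJKLPZ: AJPZ={A,C,G,T} ∩ KL={C,T} → {C,T} (+0)
per-site changes: [3, 4, 2, 4]; total = 13

4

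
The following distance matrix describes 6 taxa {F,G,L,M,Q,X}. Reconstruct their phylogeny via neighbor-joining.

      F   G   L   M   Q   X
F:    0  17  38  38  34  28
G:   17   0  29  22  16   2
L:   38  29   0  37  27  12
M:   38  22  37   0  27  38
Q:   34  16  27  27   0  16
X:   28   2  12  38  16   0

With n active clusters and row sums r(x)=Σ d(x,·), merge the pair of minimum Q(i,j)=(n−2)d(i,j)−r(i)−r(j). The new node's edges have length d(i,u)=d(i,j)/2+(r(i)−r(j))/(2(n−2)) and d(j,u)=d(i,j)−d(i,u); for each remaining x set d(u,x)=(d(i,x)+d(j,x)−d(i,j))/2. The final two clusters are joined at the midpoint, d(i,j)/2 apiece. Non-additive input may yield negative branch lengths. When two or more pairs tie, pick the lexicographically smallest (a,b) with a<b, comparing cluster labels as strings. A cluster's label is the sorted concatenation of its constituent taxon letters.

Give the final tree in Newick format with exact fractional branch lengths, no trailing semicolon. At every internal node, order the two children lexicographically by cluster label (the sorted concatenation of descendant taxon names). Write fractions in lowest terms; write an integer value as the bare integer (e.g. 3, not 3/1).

(((F:137/8,G:-1/8):21/8,(L:95/8,X:1/8):57/8):23/16,(M:107/6,Q:55/6):23/16)

step 1: merge (L,X) at d=12, Q=-191; branch lengths L→95/8, X→1/8; new cluster LX
  updated: d(F,LX)=27, d(G,LX)=19/2, d(LX,M)=63/2, d(LX,Q)=31/2
step 2: merge (M,Q) at d=27, Q=-130; branch lengths M→107/6, Q→55/6; new cluster MQ
  updated: d(F,MQ)=45/2, d(G,MQ)=11/2, d(LX,MQ)=10
step 3: merge (F,G) at d=17, Q=-129/2; branch lengths F→137/8, G→-1/8; new cluster FG
  updated: d(FG,LX)=39/4, d(FG,MQ)=11/2
step 4: merge (FG,LX) at d=39/4, Q=-101/4; branch lengths FG→21/8, LX→57/8; new cluster FGLX
  updated: d(FGLX,MQ)=23/8
step 5: merge (FGLX,MQ) at d=23/8; branch lengths FGLX→23/16, MQ→23/16; new cluster FGLMQX
final tree: (((F:137/8,G:-1/8):21/8,(L:95/8,X:1/8):57/8):23/16,(M:107/6,Q:55/6):23/16)
total length: 549/8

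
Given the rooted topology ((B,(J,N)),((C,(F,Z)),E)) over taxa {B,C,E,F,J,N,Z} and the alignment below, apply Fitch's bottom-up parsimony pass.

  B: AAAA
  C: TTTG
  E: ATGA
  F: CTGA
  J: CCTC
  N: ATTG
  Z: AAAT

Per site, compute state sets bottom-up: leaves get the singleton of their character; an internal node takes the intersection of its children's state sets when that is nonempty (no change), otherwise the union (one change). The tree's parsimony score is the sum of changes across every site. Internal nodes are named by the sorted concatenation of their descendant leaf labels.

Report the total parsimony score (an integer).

JN@0: {C} ∪ {A} = {A,C} (union, +1)
BJN@0: {A} ∩ {A,C} = {A} (intersection, +0)
FZ@0: {C} ∪ {A} = {A,C} (union, +1)
CFZ@0: {T} ∪ {A,C} = {A,C,T} (union, +1)
CEFZ@0: {A,C,T} ∩ {A} = {A} (intersection, +0)
BCEFJNZ@0: {A} ∩ {A} = {A} (intersection, +0)
JN@1: {C} ∪ {T} = {C,T} (union, +1)
BJN@1: {A} ∪ {C,T} = {A,C,T} (union, +1)
FZ@1: {T} ∪ {A} = {A,T} (union, +1)
CFZ@1: {T} ∩ {A,T} = {T} (intersection, +0)
CEFZ@1: {T} ∩ {T} = {T} (intersection, +0)
BCEFJNZ@1: {A,C,T} ∩ {T} = {T} (intersection, +0)
JN@2: {T} ∩ {T} = {T} (intersection, +0)
BJN@2: {A} ∪ {T} = {A,T} (union, +1)
FZ@2: {G} ∪ {A} = {A,G} (union, +1)
CFZ@2: {T} ∪ {A,G} = {A,G,T} (union, +1)
CEFZ@2: {A,G,T} ∩ {G} = {G} (intersection, +0)
BCEFJNZ@2: {A,T} ∪ {G} = {A,G,T} (union, +1)
JN@3: {C} ∪ {G} = {C,G} (union, +1)
BJN@3: {A} ∪ {C,G} = {A,C,G} (union, +1)
FZ@3: {A} ∪ {T} = {A,T} (union, +1)
CFZ@3: {G} ∪ {A,T} = {A,G,T} (union, +1)
CEFZ@3: {A,G,T} ∩ {A} = {A} (intersection, +0)
BCEFJNZ@3: {A,C,G} ∩ {A} = {A} (intersection, +0)
per-site changes: [3, 3, 4, 4]; total = 14

14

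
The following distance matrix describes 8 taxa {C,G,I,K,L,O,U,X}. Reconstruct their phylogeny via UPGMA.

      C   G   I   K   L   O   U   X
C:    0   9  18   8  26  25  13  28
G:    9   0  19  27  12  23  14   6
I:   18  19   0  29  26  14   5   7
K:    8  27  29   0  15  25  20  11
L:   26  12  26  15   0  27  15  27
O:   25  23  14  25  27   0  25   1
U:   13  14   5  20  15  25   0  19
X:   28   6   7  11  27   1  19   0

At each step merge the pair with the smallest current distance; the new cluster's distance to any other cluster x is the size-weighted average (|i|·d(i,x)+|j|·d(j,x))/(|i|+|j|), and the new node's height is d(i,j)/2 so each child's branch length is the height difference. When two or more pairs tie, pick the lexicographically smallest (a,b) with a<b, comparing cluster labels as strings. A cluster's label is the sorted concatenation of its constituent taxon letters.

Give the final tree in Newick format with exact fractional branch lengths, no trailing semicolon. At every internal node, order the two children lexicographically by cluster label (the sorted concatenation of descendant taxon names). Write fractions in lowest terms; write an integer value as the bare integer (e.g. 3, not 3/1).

(((C:4,K:4):45/8,(G:6,L:6):29/8):9/16,((I:5/2,U:5/2):45/8,(O:1/2,X:1/2):61/8):33/16)

iteration 1: select O,X (d=1); attach at lengths (1/2, 1/2); label the merged cluster OX
  updated: d(C,OX)=53/2, d(G,OX)=29/2, d(I,OX)=21/2, d(K,OX)=18, d(L,OX)=27, d(OX,U)=22
iteration 2: select I,U (d=5); attach at lengths (5/2, 5/2); label the merged cluster IU
  updated: d(C,IU)=31/2, d(G,IU)=33/2, d(IU,K)=49/2, d(IU,L)=41/2, d(IU,OX)=65/4
iteration 3: select C,K (d=8); attach at lengths (4, 4); label the merged cluster CK
  updated: d(CK,G)=18, d(CK,IU)=20, d(CK,L)=41/2, d(CK,OX)=89/4
iteration 4: select G,L (d=12); attach at lengths (6, 6); label the merged cluster GL
  updated: d(CK,GL)=77/4, d(GL,IU)=37/2, d(GL,OX)=83/4
iteration 5: select IU,OX (d=65/4); attach at lengths (45/8, 61/8); label the merged cluster IOUX
  updated: d(CK,IOUX)=169/8, d(GL,IOUX)=157/8
iteration 6: select CK,GL (d=77/4); attach at lengths (45/8, 29/8); label the merged cluster CGKL
  updated: d(CGKL,IOUX)=163/8
iteration 7: select CGKL,IOUX (d=163/8); attach at lengths (9/16, 33/16); label the merged cluster CGIKLOUX
final tree: (((C:4,K:4):45/8,(G:6,L:6):29/8):9/16,((I:5/2,U:5/2):45/8,(O:1/2,X:1/2):61/8):33/16)
total length: 409/8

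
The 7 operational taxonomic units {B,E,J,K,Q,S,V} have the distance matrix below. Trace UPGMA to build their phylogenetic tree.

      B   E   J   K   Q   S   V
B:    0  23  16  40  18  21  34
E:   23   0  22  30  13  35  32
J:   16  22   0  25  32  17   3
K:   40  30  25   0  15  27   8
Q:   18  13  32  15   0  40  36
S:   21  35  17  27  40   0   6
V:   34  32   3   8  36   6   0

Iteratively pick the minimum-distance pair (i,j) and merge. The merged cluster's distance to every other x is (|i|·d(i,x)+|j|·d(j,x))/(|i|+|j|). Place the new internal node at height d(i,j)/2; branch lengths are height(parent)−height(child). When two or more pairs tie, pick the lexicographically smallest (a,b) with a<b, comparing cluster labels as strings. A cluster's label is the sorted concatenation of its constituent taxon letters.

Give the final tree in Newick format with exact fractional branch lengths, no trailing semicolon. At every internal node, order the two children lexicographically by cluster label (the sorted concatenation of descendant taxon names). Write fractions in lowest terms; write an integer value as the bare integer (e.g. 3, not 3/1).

((B:41/4,(E:13/2,Q:13/2):15/4):107/24,(((J:3/2,V:3/2):17/4,S:23/4):17/4,K:10):113/24)

iteration 1: select J,V (d=3); attach at lengths (3/2, 3/2); label the merged cluster JV
  updated: d(B,JV)=25, d(E,JV)=27, d(JV,K)=33/2, d(JV,Q)=34, d(JV,S)=23/2
iteration 2: select JV,S (d=23/2); attach at lengths (17/4, 23/4); label the merged cluster JSV
  updated: d(B,JSV)=71/3, d(E,JSV)=89/3, d(JSV,K)=20, d(JSV,Q)=36
iteration 3: select E,Q (d=13); attach at lengths (13/2, 13/2); label the merged cluster EQ
  updated: d(B,EQ)=41/2, d(EQ,JSV)=197/6, d(EQ,K)=45/2
iteration 4: select JSV,K (d=20); attach at lengths (17/4, 10); label the merged cluster JKSV
  updated: d(B,JKSV)=111/4, d(EQ,JKSV)=121/4
iteration 5: select B,EQ (d=41/2); attach at lengths (41/4, 15/4); label the merged cluster BEQ
  updated: d(BEQ,JKSV)=353/12
iteration 6: select BEQ,JKSV (d=353/12); attach at lengths (107/24, 113/24); label the merged cluster BEJKQSV
final tree: ((B:41/4,(E:13/2,Q:13/2):15/4):107/24,(((J:3/2,V:3/2):17/4,S:23/4):17/4,K:10):113/24)
total length: 761/12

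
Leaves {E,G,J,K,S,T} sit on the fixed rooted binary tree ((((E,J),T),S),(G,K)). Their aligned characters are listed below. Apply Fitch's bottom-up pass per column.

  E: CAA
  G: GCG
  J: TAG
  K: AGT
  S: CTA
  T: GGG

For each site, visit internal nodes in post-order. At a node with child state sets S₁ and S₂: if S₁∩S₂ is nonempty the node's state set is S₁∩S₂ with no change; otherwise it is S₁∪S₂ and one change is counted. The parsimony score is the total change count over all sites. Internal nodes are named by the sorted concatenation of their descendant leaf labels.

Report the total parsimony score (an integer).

site 0, node EJ: E={C} ∪ J={T} → {C,T} (+1)
site 0, node EJT: EJ={C,T} ∪ T={G} → {C,G,T} (+1)
site 0, node EJST: EJT={C,G,T} ∩ S={C} → {C} (+0)
site 0, node GK: G={G} ∪ K={A} → {A,G} (+1)
site 0, node EGJKST: EJST={C} ∪ GK={A,G} → {A,C,G} (+1)
site 1, node EJ: E={A} ∩ J={A} → {A} (+0)
site 1, node EJT: EJ={A} ∪ T={G} → {A,G} (+1)
site 1, node EJST: EJT={A,G} ∪ S={T} → {A,G,T} (+1)
site 1, node GK: G={C} ∪ K={G} → {C,G} (+1)
site 1, node EGJKST: EJST={A,G,T} ∩ GK={C,G} → {G} (+0)
site 2, node EJ: E={A} ∪ J={G} → {A,G} (+1)
site 2, node EJT: EJ={A,G} ∩ T={G} → {G} (+0)
site 2, node EJST: EJT={G} ∪ S={A} → {A,G} (+1)
site 2, node GK: G={G} ∪ K={T} → {G,T} (+1)
site 2, node EGJKST: EJST={A,G} ∩ GK={G,T} → {G} (+0)
per-site changes: [4, 3, 3]; total = 10

10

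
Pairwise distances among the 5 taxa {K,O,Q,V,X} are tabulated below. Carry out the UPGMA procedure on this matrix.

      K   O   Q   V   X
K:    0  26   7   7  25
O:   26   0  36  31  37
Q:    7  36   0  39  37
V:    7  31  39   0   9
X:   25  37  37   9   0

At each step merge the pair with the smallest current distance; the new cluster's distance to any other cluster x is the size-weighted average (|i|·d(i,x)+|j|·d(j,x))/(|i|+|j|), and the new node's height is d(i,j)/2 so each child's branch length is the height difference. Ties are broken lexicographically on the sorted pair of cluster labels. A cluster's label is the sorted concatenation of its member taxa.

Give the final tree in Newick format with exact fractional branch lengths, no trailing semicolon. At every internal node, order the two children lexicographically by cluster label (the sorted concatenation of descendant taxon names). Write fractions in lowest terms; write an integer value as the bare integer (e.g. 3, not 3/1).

step 1: merge (K,Q) at d=7; branch lengths K→7/2, Q→7/2; new cluster KQ
  updated: d(KQ,O)=31, d(KQ,V)=23, d(KQ,X)=31
step 2: merge (V,X) at d=9; branch lengths V→9/2, X→9/2; new cluster VX
  updated: d(KQ,VX)=27, d(O,VX)=34
step 3: merge (KQ,VX) at d=27; branch lengths KQ→10, VX→9; new cluster KQVX
  updated: d(KQVX,O)=65/2
step 4: merge (KQVX,O) at d=65/2; branch lengths KQVX→11/4, O→65/4; new cluster KOQVX
final tree: (((K:7/2,Q:7/2):10,(V:9/2,X:9/2):9):11/4,O:65/4)
total length: 54

(((K:7/2,Q:7/2):10,(V:9/2,X:9/2):9):11/4,O:65/4)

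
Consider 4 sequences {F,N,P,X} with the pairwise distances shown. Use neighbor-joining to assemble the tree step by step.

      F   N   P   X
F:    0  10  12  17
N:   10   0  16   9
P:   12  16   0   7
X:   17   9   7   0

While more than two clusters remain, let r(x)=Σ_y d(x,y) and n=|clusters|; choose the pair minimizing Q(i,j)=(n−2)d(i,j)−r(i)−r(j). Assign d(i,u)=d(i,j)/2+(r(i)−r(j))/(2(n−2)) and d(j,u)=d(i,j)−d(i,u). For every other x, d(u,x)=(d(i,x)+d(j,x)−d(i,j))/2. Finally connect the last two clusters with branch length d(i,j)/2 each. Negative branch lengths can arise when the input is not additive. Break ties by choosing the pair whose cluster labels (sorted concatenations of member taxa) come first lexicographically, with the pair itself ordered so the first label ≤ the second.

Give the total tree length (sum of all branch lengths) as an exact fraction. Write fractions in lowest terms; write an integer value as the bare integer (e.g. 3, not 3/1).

22

iteration 1: select F,N (d=10, Q=-54); attach at lengths (6, 4); label the merged cluster FN
  updated: d(FN,P)=9, d(FN,X)=8
iteration 2: select FN,P (d=9, Q=-24); attach at lengths (5, 4); label the merged cluster FNP
  updated: d(FNP,X)=3
iteration 3: select FNP,X (d=3); attach at lengths (3/2, 3/2); label the merged cluster FNPX
final tree: (((F:6,N:4):5,P:4):3/2,X:3/2)
total length: 22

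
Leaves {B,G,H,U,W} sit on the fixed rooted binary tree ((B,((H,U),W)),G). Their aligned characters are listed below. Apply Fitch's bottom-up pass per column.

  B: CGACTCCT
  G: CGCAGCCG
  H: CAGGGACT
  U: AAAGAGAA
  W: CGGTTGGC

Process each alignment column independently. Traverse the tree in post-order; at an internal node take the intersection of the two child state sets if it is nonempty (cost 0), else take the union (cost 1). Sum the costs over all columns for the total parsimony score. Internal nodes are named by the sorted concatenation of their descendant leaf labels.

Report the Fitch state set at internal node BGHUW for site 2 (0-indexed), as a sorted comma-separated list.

A,C,G

site 0, node HU: H={C} ∪ U={A} → {A,C} (+1)
site 0, node HUW: HU={A,C} ∩ W={C} → {C} (+0)
site 0, node BHUW: B={C} ∩ HUW={C} → {C} (+0)
site 0, node BGHUW: BHUW={C} ∩ G={C} → {C} (+0)
site 1, node HU: H={A} ∩ U={A} → {A} (+0)
site 1, node HUW: HU={A} ∪ W={G} → {A,G} (+1)
site 1, node BHUW: B={G} ∩ HUW={A,G} → {G} (+0)
site 1, node BGHUW: BHUW={G} ∩ G={G} → {G} (+0)
site 2, node HU: H={G} ∪ U={A} → {A,G} (+1)
site 2, node HUW: HU={A,G} ∩ W={G} → {G} (+0)
site 2, node BHUW: B={A} ∪ HUW={G} → {A,G} (+1)
site 2, node BGHUW: BHUW={A,G} ∪ G={C} → {A,C,G} (+1)
site 3, node HU: H={G} ∩ U={G} → {G} (+0)
site 3, node HUW: HU={G} ∪ W={T} → {G,T} (+1)
site 3, node BHUW: B={C} ∪ HUW={G,T} → {C,G,T} (+1)
site 3, node BGHUW: BHUW={C,G,T} ∪ G={A} → {A,C,G,T} (+1)
site 4, node HU: H={G} ∪ U={A} → {A,G} (+1)
site 4, node HUW: HU={A,G} ∪ W={T} → {A,G,T} (+1)
site 4, node BHUW: B={T} ∩ HUW={A,G,T} → {T} (+0)
site 4, node BGHUW: BHUW={T} ∪ G={G} → {G,T} (+1)
site 5, node HU: H={A} ∪ U={G} → {A,G} (+1)
site 5, node HUW: HU={A,G} ∩ W={G} → {G} (+0)
site 5, node BHUW: B={C} ∪ HUW={G} → {C,G} (+1)
site 5, node BGHUW: BHUW={C,G} ∩ G={C} → {C} (+0)
site 6, node HU: H={C} ∪ U={A} → {A,C} (+1)
site 6, node HUW: HU={A,C} ∪ W={G} → {A,C,G} (+1)
site 6, node BHUW: B={C} ∩ HUW={A,C,G} → {C} (+0)
site 6, node BGHUW: BHUW={C} ∩ G={C} → {C} (+0)
site 7, node HU: H={T} ∪ U={A} → {A,T} (+1)
site 7, node HUW: HU={A,T} ∪ W={C} → {A,C,T} (+1)
site 7, node BHUW: B={T} ∩ HUW={A,C,T} → {T} (+0)
site 7, node BGHUW: BHUW={T} ∪ G={G} → {G,T} (+1)
per-site changes: [1, 1, 3, 3, 3, 2, 2, 3]; total = 18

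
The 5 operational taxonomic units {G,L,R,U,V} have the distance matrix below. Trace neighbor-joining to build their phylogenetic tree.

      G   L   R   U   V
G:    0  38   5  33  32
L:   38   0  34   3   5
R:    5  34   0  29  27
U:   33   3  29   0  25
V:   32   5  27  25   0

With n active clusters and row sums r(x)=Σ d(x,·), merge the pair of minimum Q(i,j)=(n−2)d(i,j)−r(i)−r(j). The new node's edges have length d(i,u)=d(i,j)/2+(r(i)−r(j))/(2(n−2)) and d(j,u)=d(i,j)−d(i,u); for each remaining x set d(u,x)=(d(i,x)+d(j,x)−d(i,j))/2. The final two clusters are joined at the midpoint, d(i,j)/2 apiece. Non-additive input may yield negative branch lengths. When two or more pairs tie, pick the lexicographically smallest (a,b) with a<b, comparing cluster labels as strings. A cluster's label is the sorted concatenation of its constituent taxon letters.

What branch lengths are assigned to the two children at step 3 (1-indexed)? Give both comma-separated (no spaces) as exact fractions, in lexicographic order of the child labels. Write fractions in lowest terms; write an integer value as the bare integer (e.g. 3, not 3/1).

step 1: merge (G,R) at d=5, Q=-188; branch lengths G→14/3, R→1/3; new cluster GR
  updated: d(GR,L)=67/2, d(GR,U)=57/2, d(GR,V)=27
step 2: merge (GR,V) at d=27, Q=-92; branch lengths GR→43/2, V→11/2; new cluster GRV
  updated: d(GRV,L)=23/4, d(GRV,U)=53/4
step 3: merge (GRV,L) at d=23/4, Q=-22; branch lengths GRV→8, L→-9/4; new cluster GLRV
  updated: d(GLRV,U)=21/4
step 4: merge (GLRV,U) at d=21/4; branch lengths GLRV→21/8, U→21/8; new cluster GLRUV
final tree: ((((G:14/3,R:1/3):43/2,V:11/2):8,L:-9/4):21/8,U:21/8)
total length: 43

8,-9/4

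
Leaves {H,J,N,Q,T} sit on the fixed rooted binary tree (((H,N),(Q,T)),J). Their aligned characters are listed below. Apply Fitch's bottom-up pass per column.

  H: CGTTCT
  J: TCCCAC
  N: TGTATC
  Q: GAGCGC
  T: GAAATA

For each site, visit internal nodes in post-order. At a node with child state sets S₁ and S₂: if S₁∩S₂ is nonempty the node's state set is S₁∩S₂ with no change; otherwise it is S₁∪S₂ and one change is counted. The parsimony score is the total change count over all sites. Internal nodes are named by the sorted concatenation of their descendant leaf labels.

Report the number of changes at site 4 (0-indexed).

HN@0: {C} ∪ {T} = {C,T} (union, +1)
QT@0: {G} ∩ {G} = {G} (intersection, +0)
HNQT@0: {C,T} ∪ {G} = {C,G,T} (union, +1)
HJNQT@0: {C,G,T} ∩ {T} = {T} (intersection, +0)
HN@1: {G} ∩ {G} = {G} (intersection, +0)
QT@1: {A} ∩ {A} = {A} (intersection, +0)
HNQT@1: {G} ∪ {A} = {A,G} (union, +1)
HJNQT@1: {A,G} ∪ {C} = {A,C,G} (union, +1)
HN@2: {T} ∩ {T} = {T} (intersection, +0)
QT@2: {G} ∪ {A} = {A,G} (union, +1)
HNQT@2: {T} ∪ {A,G} = {A,G,T} (union, +1)
HJNQT@2: {A,G,T} ∪ {C} = {A,C,G,T} (union, +1)
HN@3: {T} ∪ {A} = {A,T} (union, +1)
QT@3: {C} ∪ {A} = {A,C} (union, +1)
HNQT@3: {A,T} ∩ {A,C} = {A} (intersection, +0)
HJNQT@3: {A} ∪ {C} = {A,C} (union, +1)
HN@4: {C} ∪ {T} = {C,T} (union, +1)
QT@4: {G} ∪ {T} = {G,T} (union, +1)
HNQT@4: {C,T} ∩ {G,T} = {T} (intersection, +0)
HJNQT@4: {T} ∪ {A} = {A,T} (union, +1)
HN@5: {T} ∪ {C} = {C,T} (union, +1)
QT@5: {C} ∪ {A} = {A,C} (union, +1)
HNQT@5: {C,T} ∩ {A,C} = {C} (intersection, +0)
HJNQT@5: {C} ∩ {C} = {C} (intersection, +0)
per-site changes: [2, 2, 3, 3, 3, 2]; total = 15

3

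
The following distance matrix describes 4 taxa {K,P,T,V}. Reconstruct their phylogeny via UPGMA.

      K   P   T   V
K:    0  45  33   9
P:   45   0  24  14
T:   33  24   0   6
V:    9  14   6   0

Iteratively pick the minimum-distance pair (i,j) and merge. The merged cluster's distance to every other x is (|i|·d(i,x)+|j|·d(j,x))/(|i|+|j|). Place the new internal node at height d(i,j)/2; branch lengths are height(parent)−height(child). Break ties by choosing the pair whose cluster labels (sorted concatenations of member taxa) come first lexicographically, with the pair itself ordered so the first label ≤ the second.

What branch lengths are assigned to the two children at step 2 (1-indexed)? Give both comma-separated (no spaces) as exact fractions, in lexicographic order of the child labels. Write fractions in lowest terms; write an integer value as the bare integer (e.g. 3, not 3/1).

1. join T+V (d=6) ⇒ TV; edges |T|=3, |V|=3
  updated: d(K,TV)=21, d(P,TV)=19
2. join P+TV (d=19) ⇒ PTV; edges |P|=19/2, |TV|=13/2
  updated: d(K,PTV)=29
3. join K+PTV (d=29) ⇒ KPTV; edges |K|=29/2, |PTV|=5
final tree: (K:29/2,(P:19/2,(T:3,V:3):13/2):5)
total length: 83/2

19/2,13/2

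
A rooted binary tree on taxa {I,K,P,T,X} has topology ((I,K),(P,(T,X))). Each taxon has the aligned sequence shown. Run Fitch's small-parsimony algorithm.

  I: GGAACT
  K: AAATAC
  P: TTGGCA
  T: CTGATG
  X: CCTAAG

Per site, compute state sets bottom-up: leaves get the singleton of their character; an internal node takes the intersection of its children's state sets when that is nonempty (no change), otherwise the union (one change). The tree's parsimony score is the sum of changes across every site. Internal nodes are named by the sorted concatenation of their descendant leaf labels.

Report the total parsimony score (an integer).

IK@0: {G} ∪ {A} = {A,G} (union, +1)
TX@0: {C} ∩ {C} = {C} (intersection, +0)
PTX@0: {T} ∪ {C} = {C,T} (union, +1)
IKPTX@0: {A,G} ∪ {C,T} = {A,C,G,T} (union, +1)
IK@1: {G} ∪ {A} = {A,G} (union, +1)
TX@1: {T} ∪ {C} = {C,T} (union, +1)
PTX@1: {T} ∩ {C,T} = {T} (intersection, +0)
IKPTX@1: {A,G} ∪ {T} = {A,G,T} (union, +1)
IK@2: {A} ∩ {A} = {A} (intersection, +0)
TX@2: {G} ∪ {T} = {G,T} (union, +1)
PTX@2: {G} ∩ {G,T} = {G} (intersection, +0)
IKPTX@2: {A} ∪ {G} = {A,G} (union, +1)
IK@3: {A} ∪ {T} = {A,T} (union, +1)
TX@3: {A} ∩ {A} = {A} (intersection, +0)
PTX@3: {G} ∪ {A} = {A,G} (union, +1)
IKPTX@3: {A,T} ∩ {A,G} = {A} (intersection, +0)
IK@4: {C} ∪ {A} = {A,C} (union, +1)
TX@4: {T} ∪ {A} = {A,T} (union, +1)
PTX@4: {C} ∪ {A,T} = {A,C,T} (union, +1)
IKPTX@4: {A,C} ∩ {A,C,T} = {A,C} (intersection, +0)
IK@5: {T} ∪ {C} = {C,T} (union, +1)
TX@5: {G} ∩ {G} = {G} (intersection, +0)
PTX@5: {A} ∪ {G} = {A,G} (union, +1)
IKPTX@5: {C,T} ∪ {A,G} = {A,C,G,T} (union, +1)
per-site changes: [3, 3, 2, 2, 3, 3]; total = 16

16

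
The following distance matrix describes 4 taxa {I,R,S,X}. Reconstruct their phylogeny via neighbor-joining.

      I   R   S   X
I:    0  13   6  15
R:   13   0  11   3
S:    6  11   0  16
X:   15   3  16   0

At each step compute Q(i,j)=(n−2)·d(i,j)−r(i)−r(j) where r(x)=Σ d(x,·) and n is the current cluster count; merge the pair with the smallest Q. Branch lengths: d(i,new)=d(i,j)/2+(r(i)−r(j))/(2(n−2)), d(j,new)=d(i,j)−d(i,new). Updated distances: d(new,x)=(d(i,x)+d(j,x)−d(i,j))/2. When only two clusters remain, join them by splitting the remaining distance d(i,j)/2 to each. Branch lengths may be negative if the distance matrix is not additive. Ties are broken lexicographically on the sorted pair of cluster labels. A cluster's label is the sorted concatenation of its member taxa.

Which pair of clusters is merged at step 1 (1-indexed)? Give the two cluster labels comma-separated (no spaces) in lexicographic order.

I,S

step 1: merge (I,S) at d=6, Q=-55; branch lengths I→13/4, S→11/4; new cluster IS
  updated: d(IS,R)=9, d(IS,X)=25/2
step 2: merge (IS,R) at d=9, Q=-49/2; branch lengths IS→37/4, R→-1/4; new cluster IRS
  updated: d(IRS,X)=13/4
step 3: merge (IRS,X) at d=13/4; branch lengths IRS→13/8, X→13/8; new cluster IRSX
final tree: (((I:13/4,S:11/4):37/4,R:-1/4):13/8,X:13/8)
total length: 73/4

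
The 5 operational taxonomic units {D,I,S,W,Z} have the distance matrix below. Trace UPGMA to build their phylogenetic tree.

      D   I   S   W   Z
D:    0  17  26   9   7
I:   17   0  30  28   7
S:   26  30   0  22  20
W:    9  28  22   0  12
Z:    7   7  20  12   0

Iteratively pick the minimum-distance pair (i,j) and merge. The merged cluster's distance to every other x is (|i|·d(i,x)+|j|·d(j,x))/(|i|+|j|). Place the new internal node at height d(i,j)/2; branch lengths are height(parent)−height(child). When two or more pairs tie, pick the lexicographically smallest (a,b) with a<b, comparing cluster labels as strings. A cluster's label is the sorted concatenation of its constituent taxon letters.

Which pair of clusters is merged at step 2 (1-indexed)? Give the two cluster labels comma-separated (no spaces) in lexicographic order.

DZ,W

iteration 1: select D,Z (d=7); attach at lengths (7/2, 7/2); label the merged cluster DZ
  updated: d(DZ,I)=12, d(DZ,S)=23, d(DZ,W)=21/2
iteration 2: select DZ,W (d=21/2); attach at lengths (7/4, 21/4); label the merged cluster DWZ
  updated: d(DWZ,I)=52/3, d(DWZ,S)=68/3
iteration 3: select DWZ,I (d=52/3); attach at lengths (41/12, 26/3); label the merged cluster DIWZ
  updated: d(DIWZ,S)=49/2
iteration 4: select DIWZ,S (d=49/2); attach at lengths (43/12, 49/4); label the merged cluster DISWZ
final tree: ((((D:7/2,Z:7/2):7/4,W:21/4):41/12,I:26/3):43/12,S:49/4)
total length: 503/12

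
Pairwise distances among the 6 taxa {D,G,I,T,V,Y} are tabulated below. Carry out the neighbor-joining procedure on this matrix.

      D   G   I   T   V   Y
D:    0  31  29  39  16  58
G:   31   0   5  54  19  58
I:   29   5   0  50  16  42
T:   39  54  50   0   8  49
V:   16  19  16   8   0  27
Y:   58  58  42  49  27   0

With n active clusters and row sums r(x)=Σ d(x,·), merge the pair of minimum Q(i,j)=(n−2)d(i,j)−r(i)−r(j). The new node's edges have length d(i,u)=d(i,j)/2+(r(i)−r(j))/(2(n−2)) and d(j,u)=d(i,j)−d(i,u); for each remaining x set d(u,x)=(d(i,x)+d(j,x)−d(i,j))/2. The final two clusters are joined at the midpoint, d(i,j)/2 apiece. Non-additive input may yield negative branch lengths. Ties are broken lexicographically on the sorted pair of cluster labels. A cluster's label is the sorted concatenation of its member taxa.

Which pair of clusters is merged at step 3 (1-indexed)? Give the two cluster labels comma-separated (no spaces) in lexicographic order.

1. join G+I (d=5, Q=-289) ⇒ GI; edges |G|=45/8, |I|=-5/8
  updated: d(D,GI)=55/2, d(GI,T)=99/2, d(GI,V)=15, d(GI,Y)=95/2
2. join D+GI (d=55/2, Q=-395/2) ⇒ DGI; edges |D|=167/12, |GI|=163/12
  updated: d(DGI,T)=61/2, d(DGI,V)=7/4, d(DGI,Y)=39
3. join DGI+Y (d=39, Q=-433/4) ⇒ DGIY; edges |DGI|=137/16, |Y|=487/16
  updated: d(DGIY,T)=81/4, d(DGIY,V)=-41/8
4. join DGIY+T (d=81/4, Q=-185/8) ⇒ DGITY; edges |DGIY|=57/16, |T|=267/16
  updated: d(DGITY,V)=-139/16
5. join DGITY+V (d=-139/16) ⇒ DGITVY; edges |DGITY|=-139/32, |V|=-139/32
final tree: ((((D:167/12,(G:45/8,I:-5/8):163/12):137/16,Y:487/16):57/16,T:267/16):-139/32,V:-139/32)
total length: 1329/16

DGI,Y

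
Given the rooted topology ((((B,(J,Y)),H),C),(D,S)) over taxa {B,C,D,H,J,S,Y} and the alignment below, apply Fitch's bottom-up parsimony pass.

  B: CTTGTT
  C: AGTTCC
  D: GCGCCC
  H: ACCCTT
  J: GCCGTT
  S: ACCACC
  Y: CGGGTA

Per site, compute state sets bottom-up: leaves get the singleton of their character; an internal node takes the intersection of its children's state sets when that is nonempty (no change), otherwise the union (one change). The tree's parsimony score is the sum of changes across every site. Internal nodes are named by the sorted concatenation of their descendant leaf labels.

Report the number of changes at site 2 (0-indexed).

JY@0: {G} ∪ {C} = {C,G} (union, +1)
BJY@0: {C} ∩ {C,G} = {C} (intersection, +0)
BHJY@0: {C} ∪ {A} = {A,C} (union, +1)
BCHJY@0: {A,C} ∩ {A} = {A} (intersection, +0)
DS@0: {G} ∪ {A} = {A,G} (union, +1)
BCDHJSY@0: {A} ∩ {A,G} = {A} (intersection, +0)
JY@1: {C} ∪ {G} = {C,G} (union, +1)
BJY@1: {T} ∪ {C,G} = {C,G,T} (union, +1)
BHJY@1: {C,G,T} ∩ {C} = {C} (intersection, +0)
BCHJY@1: {C} ∪ {G} = {C,G} (union, +1)
DS@1: {C} ∩ {C} = {C} (intersection, +0)
BCDHJSY@1: {C,G} ∩ {C} = {C} (intersection, +0)
JY@2: {C} ∪ {G} = {C,G} (union, +1)
BJY@2: {T} ∪ {C,G} = {C,G,T} (union, +1)
BHJY@2: {C,G,T} ∩ {C} = {C} (intersection, +0)
BCHJY@2: {C} ∪ {T} = {C,T} (union, +1)
DS@2: {G} ∪ {C} = {C,G} (union, +1)
BCDHJSY@2: {C,T} ∩ {C,G} = {C} (intersection, +0)
JY@3: {G} ∩ {G} = {G} (intersection, +0)
BJY@3: {G} ∩ {G} = {G} (intersection, +0)
BHJY@3: {G} ∪ {C} = {C,G} (union, +1)
BCHJY@3: {C,G} ∪ {T} = {C,G,T} (union, +1)
DS@3: {C} ∪ {A} = {A,C} (union, +1)
BCDHJSY@3: {C,G,T} ∩ {A,C} = {C} (intersection, +0)
JY@4: {T} ∩ {T} = {T} (intersection, +0)
BJY@4: {T} ∩ {T} = {T} (intersection, +0)
BHJY@4: {T} ∩ {T} = {T} (intersection, +0)
BCHJY@4: {T} ∪ {C} = {C,T} (union, +1)
DS@4: {C} ∩ {C} = {C} (intersection, +0)
BCDHJSY@4: {C,T} ∩ {C} = {C} (intersection, +0)
JY@5: {T} ∪ {A} = {A,T} (union, +1)
BJY@5: {T} ∩ {A,T} = {T} (intersection, +0)
BHJY@5: {T} ∩ {T} = {T} (intersection, +0)
BCHJY@5: {T} ∪ {C} = {C,T} (union, +1)
DS@5: {C} ∩ {C} = {C} (intersection, +0)
BCDHJSY@5: {C,T} ∩ {C} = {C} (intersection, +0)
per-site changes: [3, 3, 4, 3, 1, 2]; total = 16

4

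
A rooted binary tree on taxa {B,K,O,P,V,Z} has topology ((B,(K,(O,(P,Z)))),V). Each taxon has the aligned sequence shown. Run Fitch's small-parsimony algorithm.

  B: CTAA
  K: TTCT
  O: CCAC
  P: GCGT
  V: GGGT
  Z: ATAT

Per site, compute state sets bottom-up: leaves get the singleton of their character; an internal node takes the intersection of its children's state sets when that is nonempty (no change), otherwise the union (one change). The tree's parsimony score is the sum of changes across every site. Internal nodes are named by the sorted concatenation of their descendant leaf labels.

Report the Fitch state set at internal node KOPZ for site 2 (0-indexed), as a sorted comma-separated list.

A,C

[col 0] PZ: children P:{G}, Z:{A} ∪→ {A,G}; cost 1
[col 0] OPZ: children O:{C}, PZ:{A,G} ∪→ {A,C,G}; cost 1
[col 0] KOPZ: children K:{T}, OPZ:{A,C,G} ∪→ {A,C,G,T}; cost 1
[col 0] BKOPZ: children B:{C}, KOPZ:{A,C,G,T} ∩→ {C}; cost 0
[col 0] BKOPVZ: children BKOPZ:{C}, V:{G} ∪→ {C,G}; cost 1
[col 1] PZ: children P:{C}, Z:{T} ∪→ {C,T}; cost 1
[col 1] OPZ: children O:{C}, PZ:{C,T} ∩→ {C}; cost 0
[col 1] KOPZ: children K:{T}, OPZ:{C} ∪→ {C,T}; cost 1
[col 1] BKOPZ: children B:{T}, KOPZ:{C,T} ∩→ {T}; cost 0
[col 1] BKOPVZ: children BKOPZ:{T}, V:{G} ∪→ {G,T}; cost 1
[col 2] PZ: children P:{G}, Z:{A} ∪→ {A,G}; cost 1
[col 2] OPZ: children O:{A}, PZ:{A,G} ∩→ {A}; cost 0
[col 2] KOPZ: children K:{C}, OPZ:{A} ∪→ {A,C}; cost 1
[col 2] BKOPZ: children B:{A}, KOPZ:{A,C} ∩→ {A}; cost 0
[col 2] BKOPVZ: children BKOPZ:{A}, V:{G} ∪→ {A,G}; cost 1
[col 3] PZ: children P:{T}, Z:{T} ∩→ {T}; cost 0
[col 3] OPZ: children O:{C}, PZ:{T} ∪→ {C,T}; cost 1
[col 3] KOPZ: children K:{T}, OPZ:{C,T} ∩→ {T}; cost 0
[col 3] BKOPZ: children B:{A}, KOPZ:{T} ∪→ {A,T}; cost 1
[col 3] BKOPVZ: children BKOPZ:{A,T}, V:{T} ∩→ {T}; cost 0
per-site changes: [4, 3, 3, 2]; total = 12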